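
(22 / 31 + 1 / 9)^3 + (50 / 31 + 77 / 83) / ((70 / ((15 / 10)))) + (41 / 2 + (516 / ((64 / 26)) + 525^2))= 139229334335820773 / 504717930360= 275855.73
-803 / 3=-267.67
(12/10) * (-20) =-24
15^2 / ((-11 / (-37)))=8325 / 11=756.82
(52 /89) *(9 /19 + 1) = 0.86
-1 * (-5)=5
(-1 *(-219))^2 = 47961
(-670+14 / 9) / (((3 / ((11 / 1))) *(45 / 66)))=-1455872 / 405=-3594.75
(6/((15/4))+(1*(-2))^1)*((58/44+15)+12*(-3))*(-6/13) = -2598/715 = -3.63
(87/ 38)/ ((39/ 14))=203/ 247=0.82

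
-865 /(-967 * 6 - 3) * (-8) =-1384 /1161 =-1.19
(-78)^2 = 6084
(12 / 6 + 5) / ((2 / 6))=21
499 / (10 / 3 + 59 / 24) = 11976 / 139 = 86.16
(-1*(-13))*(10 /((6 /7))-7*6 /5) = 637 /15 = 42.47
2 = 2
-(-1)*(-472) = -472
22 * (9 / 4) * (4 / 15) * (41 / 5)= 2706 / 25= 108.24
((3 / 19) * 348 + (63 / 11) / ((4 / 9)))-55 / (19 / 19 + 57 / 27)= 73377 / 1463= 50.16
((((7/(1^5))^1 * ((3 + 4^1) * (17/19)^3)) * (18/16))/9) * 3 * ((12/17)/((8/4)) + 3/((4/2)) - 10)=-11767791/109744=-107.23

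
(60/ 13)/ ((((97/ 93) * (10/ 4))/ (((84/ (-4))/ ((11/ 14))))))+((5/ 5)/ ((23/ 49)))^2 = -42.77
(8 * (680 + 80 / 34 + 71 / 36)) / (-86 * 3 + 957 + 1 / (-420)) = 7.83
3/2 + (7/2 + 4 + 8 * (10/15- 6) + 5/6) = -197/6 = -32.83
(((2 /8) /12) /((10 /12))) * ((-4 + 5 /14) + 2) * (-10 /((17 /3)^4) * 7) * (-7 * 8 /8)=-13041 /668168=-0.02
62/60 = 31/30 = 1.03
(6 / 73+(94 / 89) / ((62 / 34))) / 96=16651 / 2416884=0.01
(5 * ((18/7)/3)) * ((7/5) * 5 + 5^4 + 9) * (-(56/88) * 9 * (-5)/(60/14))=201915/11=18355.91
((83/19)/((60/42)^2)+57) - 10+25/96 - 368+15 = -13844117/45600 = -303.60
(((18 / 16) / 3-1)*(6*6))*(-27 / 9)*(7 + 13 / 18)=2085 / 4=521.25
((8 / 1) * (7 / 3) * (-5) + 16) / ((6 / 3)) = -116 / 3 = -38.67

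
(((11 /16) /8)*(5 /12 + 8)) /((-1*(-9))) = 0.08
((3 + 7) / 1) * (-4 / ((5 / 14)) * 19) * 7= -14896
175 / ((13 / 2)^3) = 1400 / 2197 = 0.64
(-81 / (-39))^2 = 729 / 169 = 4.31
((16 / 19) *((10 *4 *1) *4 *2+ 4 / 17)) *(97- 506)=-110295.78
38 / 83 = 0.46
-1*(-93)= 93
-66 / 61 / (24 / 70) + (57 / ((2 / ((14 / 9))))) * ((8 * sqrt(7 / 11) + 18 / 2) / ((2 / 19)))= 10108 * sqrt(77) / 33 + 231028 / 61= 6475.14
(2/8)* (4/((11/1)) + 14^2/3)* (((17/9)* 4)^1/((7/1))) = 36856/2079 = 17.73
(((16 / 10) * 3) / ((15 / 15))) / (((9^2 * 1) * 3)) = 8 / 405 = 0.02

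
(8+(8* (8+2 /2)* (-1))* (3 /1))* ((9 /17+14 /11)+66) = -2637232 /187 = -14102.84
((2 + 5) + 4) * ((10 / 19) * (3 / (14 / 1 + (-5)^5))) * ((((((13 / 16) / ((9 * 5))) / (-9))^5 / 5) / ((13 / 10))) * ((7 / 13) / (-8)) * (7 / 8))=-1184183 / 720372897445608161280000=-0.00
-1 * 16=-16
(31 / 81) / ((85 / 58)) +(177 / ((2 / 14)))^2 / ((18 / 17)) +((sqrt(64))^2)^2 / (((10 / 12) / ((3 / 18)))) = 3995106517 / 2754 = 1450655.96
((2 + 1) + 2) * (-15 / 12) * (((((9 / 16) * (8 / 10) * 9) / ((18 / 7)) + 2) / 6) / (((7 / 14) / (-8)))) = 715 / 12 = 59.58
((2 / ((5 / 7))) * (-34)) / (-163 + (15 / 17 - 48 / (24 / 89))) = 578 / 2065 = 0.28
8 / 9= 0.89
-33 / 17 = -1.94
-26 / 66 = -13 / 33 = -0.39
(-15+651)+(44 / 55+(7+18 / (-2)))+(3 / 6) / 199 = 1263257 / 1990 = 634.80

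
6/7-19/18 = -25/126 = -0.20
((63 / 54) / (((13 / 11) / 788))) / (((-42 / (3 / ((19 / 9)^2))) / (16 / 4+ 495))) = -29195991 / 4693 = -6221.18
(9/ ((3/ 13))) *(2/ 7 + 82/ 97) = 29952/ 679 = 44.11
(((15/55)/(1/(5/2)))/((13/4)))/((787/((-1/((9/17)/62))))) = -10540/337623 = -0.03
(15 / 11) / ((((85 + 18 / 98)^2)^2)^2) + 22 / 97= 22296409074101989366846473945647 / 98306894553994921738838728731392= 0.23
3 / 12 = 1 / 4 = 0.25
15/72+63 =1517/24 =63.21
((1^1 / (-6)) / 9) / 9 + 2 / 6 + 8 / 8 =647 / 486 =1.33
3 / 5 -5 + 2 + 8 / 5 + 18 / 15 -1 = -0.60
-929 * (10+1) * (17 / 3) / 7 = -173723 / 21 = -8272.52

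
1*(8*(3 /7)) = 24 /7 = 3.43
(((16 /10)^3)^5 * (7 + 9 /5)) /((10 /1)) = 774056185954304 /762939453125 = 1014.57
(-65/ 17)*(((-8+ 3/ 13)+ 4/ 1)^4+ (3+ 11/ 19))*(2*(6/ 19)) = -6688402020/ 13482989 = -496.06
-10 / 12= -5 / 6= -0.83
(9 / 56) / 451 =0.00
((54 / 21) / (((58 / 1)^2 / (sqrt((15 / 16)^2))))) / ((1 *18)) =15 / 376768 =0.00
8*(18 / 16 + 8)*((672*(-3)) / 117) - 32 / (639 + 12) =-10645568 / 8463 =-1257.90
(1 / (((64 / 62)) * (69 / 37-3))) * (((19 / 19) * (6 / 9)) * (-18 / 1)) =1147 / 112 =10.24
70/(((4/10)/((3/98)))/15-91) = -2250/2897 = -0.78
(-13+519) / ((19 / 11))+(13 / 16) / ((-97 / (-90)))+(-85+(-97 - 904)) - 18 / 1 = -11947045 / 14744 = -810.30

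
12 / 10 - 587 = -2929 / 5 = -585.80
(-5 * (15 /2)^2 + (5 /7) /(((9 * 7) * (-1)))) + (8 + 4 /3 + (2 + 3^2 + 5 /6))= -458807 /1764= -260.09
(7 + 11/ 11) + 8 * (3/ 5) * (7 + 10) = 448/ 5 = 89.60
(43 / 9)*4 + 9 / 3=199 / 9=22.11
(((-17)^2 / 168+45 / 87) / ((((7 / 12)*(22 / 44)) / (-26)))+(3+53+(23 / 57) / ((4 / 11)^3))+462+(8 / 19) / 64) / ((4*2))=1694809673 / 41470464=40.87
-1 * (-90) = 90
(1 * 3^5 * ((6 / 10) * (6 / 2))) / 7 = 2187 / 35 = 62.49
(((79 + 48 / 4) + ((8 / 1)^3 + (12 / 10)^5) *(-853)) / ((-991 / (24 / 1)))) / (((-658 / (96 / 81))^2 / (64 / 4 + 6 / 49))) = 443681733373952 / 798266347948125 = 0.56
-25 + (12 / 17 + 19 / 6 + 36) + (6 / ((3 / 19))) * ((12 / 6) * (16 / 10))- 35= 51751 / 510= 101.47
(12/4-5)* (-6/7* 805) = 1380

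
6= 6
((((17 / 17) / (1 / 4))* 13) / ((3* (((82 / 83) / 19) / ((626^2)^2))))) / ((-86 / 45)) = -47224094310110640 / 1763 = -26786213448729.80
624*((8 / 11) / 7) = 4992 / 77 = 64.83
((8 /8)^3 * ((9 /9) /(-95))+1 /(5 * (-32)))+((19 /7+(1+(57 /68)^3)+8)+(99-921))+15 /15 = -169099796137 /209097280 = -808.71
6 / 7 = 0.86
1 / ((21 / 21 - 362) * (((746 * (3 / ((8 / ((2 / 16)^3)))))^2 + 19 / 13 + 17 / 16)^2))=-2973079441506304 / 8550771165572807889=-0.00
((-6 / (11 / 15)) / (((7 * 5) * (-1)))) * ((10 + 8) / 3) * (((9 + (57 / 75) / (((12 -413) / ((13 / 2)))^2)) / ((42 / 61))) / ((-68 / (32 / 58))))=-1335353562 / 8976715825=-0.15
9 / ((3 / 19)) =57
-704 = -704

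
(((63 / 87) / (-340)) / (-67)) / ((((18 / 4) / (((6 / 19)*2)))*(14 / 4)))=4 / 3137945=0.00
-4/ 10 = -0.40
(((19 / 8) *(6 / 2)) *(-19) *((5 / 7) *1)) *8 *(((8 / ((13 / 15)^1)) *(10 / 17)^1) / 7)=-6498000 / 10829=-600.06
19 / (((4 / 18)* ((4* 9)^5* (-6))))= -19 / 80621568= -0.00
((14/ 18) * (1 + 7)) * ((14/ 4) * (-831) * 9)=-162876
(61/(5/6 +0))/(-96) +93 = 7379/80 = 92.24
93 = 93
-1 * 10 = -10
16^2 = 256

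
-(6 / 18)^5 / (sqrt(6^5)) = -sqrt(6) / 52488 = -0.00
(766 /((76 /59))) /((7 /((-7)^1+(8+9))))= 112985 /133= 849.51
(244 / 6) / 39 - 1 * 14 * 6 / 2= -40.96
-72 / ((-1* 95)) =72 / 95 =0.76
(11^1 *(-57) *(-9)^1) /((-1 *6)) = -1881 /2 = -940.50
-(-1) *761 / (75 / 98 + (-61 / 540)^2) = 10873472400 / 11117329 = 978.07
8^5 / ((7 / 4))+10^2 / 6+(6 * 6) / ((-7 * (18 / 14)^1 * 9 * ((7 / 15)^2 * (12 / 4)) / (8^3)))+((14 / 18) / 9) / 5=365008213 / 19845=18392.96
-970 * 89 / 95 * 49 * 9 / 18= -423017 / 19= -22264.05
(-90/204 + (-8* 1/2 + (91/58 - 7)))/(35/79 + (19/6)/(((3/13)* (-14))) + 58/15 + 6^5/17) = -484461180/22610059699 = -0.02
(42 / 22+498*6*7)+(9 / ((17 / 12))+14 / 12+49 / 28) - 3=46953857 / 2244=20924.18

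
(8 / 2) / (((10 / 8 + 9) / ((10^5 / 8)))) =4878.05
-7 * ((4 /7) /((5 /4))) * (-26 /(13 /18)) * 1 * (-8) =-4608 /5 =-921.60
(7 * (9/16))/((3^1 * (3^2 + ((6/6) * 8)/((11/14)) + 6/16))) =231/3442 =0.07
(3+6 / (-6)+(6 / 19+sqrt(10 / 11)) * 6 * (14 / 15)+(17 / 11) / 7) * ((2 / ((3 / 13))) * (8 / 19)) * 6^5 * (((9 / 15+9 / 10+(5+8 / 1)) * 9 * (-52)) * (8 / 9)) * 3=-273173741568 * sqrt(110) / 1045 - 284695819739136 / 138985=-4790086550.88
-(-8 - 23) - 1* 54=-23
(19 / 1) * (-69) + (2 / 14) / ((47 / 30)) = -431289 / 329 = -1310.91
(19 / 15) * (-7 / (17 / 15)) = -133 / 17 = -7.82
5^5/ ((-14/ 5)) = -15625/ 14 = -1116.07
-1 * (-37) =37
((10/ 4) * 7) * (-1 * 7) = -245/ 2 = -122.50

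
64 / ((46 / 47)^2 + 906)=70688 / 1001735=0.07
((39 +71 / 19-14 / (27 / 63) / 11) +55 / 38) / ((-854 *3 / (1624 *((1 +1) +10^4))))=-9994045076 / 38247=-261302.72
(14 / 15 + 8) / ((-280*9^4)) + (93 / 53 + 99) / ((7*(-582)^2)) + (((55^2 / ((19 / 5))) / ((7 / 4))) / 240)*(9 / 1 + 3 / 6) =247431889254407 / 13741643147400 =18.01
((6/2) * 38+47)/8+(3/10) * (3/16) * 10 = 331/16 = 20.69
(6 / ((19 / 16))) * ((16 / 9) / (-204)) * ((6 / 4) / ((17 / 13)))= -832 / 16473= -0.05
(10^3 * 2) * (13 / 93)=26000 / 93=279.57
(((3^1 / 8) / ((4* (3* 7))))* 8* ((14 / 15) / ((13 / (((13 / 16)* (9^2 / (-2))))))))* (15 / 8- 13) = 2403 / 2560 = 0.94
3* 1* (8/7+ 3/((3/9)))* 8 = 1704/7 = 243.43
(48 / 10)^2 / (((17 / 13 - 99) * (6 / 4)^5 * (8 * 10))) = -832 / 2143125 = -0.00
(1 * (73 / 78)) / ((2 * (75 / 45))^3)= 0.03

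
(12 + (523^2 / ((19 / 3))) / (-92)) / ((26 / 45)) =-35982495 / 45448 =-791.73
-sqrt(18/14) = -3 * sqrt(7)/7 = -1.13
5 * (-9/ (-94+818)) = -45/ 724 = -0.06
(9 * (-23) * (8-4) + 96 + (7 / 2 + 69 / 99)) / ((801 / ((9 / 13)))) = -3695 / 5874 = -0.63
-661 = -661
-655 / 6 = -109.17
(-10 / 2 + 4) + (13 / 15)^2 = -56 / 225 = -0.25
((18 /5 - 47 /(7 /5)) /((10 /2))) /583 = -1049 /102025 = -0.01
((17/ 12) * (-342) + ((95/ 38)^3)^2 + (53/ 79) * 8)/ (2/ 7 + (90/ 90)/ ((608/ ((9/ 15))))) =-790100465/ 963958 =-819.64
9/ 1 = 9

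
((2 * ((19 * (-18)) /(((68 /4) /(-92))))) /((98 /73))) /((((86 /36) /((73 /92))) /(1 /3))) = 10935108 /35819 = 305.29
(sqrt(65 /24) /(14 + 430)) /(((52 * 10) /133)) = 133 * sqrt(390) /2770560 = 0.00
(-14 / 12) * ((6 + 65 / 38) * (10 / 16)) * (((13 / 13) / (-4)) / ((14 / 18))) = 4395 / 2432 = 1.81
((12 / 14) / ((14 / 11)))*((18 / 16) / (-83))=-297 / 32536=-0.01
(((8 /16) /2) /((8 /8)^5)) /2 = 1 /8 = 0.12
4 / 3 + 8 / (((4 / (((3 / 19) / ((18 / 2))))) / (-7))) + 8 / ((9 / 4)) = 794 / 171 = 4.64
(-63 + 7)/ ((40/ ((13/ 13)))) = -7/ 5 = -1.40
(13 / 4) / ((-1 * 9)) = -13 / 36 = -0.36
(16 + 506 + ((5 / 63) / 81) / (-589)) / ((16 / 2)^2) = 1568958169 / 192362688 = 8.16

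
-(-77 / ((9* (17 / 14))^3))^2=-0.00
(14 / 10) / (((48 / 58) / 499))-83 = 91337 / 120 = 761.14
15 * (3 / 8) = 45 / 8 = 5.62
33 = 33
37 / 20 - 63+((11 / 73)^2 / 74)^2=-23773402827981 / 388771919290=-61.15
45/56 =0.80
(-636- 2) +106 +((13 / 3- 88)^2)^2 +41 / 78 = 103196156741 / 2106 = 49001024.09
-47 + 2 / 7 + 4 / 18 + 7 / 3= -2782 / 63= -44.16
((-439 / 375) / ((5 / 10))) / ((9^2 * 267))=-878 / 8110125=-0.00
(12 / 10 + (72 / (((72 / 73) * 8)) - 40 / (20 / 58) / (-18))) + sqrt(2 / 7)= sqrt(14) / 7 + 6037 / 360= 17.30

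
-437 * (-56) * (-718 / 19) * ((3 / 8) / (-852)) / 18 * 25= 565.33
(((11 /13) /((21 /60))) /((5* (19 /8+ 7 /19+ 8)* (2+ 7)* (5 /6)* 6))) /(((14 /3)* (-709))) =-3344 /11062750335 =-0.00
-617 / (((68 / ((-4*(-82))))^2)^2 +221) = -27895912592 / 9991974417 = -2.79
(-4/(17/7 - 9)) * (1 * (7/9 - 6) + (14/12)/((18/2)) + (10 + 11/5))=13433/3105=4.33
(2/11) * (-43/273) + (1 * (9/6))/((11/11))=1.47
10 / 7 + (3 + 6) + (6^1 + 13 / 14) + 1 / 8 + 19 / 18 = 9343 / 504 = 18.54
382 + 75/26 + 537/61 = 624389/1586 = 393.69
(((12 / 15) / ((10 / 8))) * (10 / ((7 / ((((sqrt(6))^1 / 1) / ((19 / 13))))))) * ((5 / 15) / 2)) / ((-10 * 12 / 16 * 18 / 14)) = -416 * sqrt(6) / 38475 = -0.03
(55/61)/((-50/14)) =-77/305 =-0.25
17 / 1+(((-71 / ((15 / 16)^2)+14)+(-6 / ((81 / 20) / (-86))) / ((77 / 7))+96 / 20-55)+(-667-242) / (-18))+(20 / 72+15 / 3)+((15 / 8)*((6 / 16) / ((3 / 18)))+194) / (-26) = -248622151 / 6177600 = -40.25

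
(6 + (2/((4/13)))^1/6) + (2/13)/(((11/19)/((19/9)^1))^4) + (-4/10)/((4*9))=855974781301/24975496260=34.27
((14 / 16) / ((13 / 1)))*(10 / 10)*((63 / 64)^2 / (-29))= -27783 / 12353536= -0.00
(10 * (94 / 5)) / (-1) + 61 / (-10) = -194.10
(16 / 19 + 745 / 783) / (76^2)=26683 / 85929552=0.00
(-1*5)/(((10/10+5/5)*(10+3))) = -5/26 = -0.19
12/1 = 12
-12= -12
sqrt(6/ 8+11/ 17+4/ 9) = 7 * sqrt(391)/ 102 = 1.36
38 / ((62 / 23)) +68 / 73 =34009 / 2263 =15.03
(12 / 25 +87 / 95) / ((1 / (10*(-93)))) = -123318 / 95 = -1298.08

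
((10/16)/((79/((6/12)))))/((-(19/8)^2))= -20/28519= -0.00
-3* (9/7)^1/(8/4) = -1.93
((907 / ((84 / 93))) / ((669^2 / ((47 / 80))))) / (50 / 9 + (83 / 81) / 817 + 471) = 9716982147 / 3513010918816000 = 0.00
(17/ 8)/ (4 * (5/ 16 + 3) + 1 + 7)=1/ 10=0.10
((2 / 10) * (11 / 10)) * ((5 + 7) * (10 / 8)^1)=3.30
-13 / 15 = -0.87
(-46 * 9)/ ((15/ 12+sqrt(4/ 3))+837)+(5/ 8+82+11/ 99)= 13248 * sqrt(3)/ 33727763+199716929503/ 2428398936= 82.24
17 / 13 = 1.31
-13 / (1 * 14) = -13 / 14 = -0.93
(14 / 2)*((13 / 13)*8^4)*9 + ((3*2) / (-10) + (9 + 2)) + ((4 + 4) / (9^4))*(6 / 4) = 2821868624 / 10935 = 258058.40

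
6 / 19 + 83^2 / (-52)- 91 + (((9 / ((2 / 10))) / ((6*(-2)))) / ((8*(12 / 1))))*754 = -3993387 / 15808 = -252.62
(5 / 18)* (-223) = -1115 / 18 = -61.94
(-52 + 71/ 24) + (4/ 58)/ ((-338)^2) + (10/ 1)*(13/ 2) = 317227039/ 19878456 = 15.96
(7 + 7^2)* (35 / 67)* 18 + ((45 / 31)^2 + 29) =35906978 / 64387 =557.67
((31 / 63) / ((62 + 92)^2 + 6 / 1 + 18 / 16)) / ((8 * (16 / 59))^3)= 0.00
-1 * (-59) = 59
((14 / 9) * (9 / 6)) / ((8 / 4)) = 7 / 6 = 1.17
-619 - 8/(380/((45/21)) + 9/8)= -2651369/4283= -619.04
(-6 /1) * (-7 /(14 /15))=45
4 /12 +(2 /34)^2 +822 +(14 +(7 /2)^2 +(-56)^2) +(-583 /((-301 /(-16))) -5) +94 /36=12373618375 /3131604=3951.21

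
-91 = -91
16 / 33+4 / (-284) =1103 / 2343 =0.47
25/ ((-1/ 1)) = -25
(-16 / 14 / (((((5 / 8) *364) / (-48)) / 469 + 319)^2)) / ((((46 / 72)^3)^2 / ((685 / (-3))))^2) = -81761848433169281257856355532800 / 645770189636927508281565456103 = -126.61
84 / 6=14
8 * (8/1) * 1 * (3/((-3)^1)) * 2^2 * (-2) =512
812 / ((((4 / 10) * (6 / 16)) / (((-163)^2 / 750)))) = 43148056 / 225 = 191769.14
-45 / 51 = -15 / 17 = -0.88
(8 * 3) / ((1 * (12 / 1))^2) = 1 / 6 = 0.17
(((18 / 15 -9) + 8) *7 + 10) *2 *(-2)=-228 / 5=-45.60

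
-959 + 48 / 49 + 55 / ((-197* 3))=-27746008 / 28959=-958.11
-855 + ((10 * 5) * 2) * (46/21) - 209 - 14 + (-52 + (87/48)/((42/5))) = -910.74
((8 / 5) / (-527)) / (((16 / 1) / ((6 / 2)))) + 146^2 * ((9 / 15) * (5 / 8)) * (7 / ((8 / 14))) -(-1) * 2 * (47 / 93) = 97921.39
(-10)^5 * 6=-600000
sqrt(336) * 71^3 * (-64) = -91625216 * sqrt(21) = -419879487.89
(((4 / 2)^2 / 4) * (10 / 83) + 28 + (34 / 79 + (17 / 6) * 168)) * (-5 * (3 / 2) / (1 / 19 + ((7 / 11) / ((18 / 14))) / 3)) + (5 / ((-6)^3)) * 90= -420101983925 / 24155988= -17391.22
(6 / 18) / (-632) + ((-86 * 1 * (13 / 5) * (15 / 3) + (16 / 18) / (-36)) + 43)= -55032691 / 51192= -1075.03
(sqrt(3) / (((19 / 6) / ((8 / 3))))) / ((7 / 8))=128 * sqrt(3) / 133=1.67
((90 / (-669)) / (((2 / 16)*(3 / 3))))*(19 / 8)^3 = -102885 / 7136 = -14.42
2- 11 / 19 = 27 / 19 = 1.42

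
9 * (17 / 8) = 19.12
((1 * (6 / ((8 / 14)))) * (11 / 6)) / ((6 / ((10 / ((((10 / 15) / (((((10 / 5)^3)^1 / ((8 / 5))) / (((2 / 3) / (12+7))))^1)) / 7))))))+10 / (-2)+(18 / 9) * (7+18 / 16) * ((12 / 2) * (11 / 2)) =776575 / 16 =48535.94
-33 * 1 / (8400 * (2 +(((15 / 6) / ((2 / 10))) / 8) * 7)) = -11 / 36225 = -0.00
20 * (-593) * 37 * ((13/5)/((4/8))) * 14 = -31946096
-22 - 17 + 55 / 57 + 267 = 13051 / 57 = 228.96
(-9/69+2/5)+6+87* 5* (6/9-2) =-65979/115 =-573.73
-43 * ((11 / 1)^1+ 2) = -559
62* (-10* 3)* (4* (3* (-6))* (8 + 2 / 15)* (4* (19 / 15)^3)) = 3320414464 / 375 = 8854438.57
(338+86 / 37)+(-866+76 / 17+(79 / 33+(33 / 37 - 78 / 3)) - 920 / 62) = -359542312 / 643467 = -558.76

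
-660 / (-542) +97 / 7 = 28597 / 1897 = 15.07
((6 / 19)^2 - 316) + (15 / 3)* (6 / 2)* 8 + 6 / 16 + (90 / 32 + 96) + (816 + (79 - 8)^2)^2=198141938811 / 5776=34304352.29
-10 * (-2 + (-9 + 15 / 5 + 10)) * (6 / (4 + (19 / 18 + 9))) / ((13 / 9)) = -5.91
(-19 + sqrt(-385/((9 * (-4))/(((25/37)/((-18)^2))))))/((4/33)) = -627/4 + 55 * sqrt(14245)/5328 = -155.52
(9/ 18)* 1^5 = 1/ 2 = 0.50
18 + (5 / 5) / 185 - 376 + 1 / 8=-529647 / 1480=-357.87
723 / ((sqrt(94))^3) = 723 *sqrt(94) / 8836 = 0.79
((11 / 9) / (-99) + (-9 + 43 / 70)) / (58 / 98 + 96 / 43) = -14332717 / 4820310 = -2.97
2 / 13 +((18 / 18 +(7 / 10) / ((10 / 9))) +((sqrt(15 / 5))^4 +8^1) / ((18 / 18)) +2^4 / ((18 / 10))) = 323771 / 11700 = 27.67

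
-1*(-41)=41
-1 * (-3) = 3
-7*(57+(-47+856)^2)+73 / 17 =-77889949 / 17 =-4581761.71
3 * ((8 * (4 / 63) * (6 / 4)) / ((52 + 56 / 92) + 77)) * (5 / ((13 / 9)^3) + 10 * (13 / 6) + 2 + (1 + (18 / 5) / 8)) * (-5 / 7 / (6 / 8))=-1298885072 / 2888222337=-0.45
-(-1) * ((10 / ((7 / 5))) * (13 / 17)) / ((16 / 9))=2925 / 952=3.07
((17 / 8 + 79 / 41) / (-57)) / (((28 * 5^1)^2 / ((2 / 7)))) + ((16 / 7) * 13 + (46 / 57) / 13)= 496464062723 / 16673092800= 29.78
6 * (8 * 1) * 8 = 384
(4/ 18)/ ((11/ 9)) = 2/ 11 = 0.18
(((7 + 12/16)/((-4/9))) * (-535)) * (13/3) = 646815/16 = 40425.94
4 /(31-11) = 1 /5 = 0.20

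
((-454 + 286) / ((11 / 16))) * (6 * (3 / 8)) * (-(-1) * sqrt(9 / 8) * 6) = -3499.02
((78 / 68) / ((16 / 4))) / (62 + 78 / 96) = 26 / 5695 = 0.00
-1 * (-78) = 78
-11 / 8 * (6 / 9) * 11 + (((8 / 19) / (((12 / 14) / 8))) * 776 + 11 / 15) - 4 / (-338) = 585726029 / 192660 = 3040.21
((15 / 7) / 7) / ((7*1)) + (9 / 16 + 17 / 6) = 56629 / 16464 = 3.44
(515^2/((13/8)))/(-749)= -2121800/9737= -217.91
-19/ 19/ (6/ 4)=-2/ 3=-0.67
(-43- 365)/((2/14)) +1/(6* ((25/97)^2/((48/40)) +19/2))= -1540625519/539438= -2855.98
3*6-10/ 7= 116/ 7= 16.57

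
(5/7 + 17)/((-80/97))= -21.48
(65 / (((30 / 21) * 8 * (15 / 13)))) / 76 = 1183 / 18240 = 0.06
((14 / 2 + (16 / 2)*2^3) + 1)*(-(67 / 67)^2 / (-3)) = 24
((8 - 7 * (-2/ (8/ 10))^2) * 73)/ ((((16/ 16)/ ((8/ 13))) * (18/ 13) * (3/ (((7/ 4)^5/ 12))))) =-175448273/ 331776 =-528.82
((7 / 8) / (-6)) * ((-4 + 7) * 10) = -4.38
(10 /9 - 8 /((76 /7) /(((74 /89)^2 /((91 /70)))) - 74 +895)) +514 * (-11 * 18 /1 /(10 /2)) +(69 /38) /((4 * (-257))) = -320548629438336701 /15749221348440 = -20353.30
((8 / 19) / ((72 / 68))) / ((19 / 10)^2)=6800 / 61731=0.11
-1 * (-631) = 631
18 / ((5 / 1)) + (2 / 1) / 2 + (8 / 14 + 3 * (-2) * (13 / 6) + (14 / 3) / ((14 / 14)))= -332 / 105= -3.16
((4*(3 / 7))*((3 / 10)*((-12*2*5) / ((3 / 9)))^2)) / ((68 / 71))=8281440 / 119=69591.93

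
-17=-17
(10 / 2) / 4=5 / 4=1.25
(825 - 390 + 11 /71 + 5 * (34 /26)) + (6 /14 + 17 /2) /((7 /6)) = 20322592 /45227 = 449.35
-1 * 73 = -73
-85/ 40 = -17/ 8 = -2.12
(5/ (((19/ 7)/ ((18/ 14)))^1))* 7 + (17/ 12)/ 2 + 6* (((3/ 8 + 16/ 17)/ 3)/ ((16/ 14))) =607465/ 31008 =19.59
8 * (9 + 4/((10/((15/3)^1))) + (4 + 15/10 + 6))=180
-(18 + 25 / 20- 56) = 147 / 4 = 36.75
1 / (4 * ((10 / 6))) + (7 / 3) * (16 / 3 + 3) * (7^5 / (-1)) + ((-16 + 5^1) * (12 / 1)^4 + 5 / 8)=-199763281 / 360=-554898.00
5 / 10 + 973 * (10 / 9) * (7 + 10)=330829 / 18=18379.39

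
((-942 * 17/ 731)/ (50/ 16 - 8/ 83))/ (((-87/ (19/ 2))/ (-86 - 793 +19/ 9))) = -15631779104/ 22569453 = -692.61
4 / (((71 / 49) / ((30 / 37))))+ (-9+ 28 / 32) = -123715 / 21016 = -5.89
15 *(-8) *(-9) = 1080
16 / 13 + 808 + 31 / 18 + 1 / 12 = 379565 / 468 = 811.04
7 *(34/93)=238/93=2.56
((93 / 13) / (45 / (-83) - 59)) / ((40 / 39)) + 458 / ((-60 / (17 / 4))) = -19308677 / 593040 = -32.56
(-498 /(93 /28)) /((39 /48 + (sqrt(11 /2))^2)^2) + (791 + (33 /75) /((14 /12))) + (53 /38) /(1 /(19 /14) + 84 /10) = 11250416703 /14281400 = 787.77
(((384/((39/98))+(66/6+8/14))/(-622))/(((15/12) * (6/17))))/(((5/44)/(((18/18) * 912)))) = -20206280512/707525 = -28559.10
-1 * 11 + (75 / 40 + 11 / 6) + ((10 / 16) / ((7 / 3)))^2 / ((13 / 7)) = -126725 / 17472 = -7.25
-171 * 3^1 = -513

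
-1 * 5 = -5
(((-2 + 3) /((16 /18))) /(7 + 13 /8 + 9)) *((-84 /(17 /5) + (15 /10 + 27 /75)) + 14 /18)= -168821 /119850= -1.41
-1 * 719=-719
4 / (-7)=-4 / 7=-0.57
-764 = -764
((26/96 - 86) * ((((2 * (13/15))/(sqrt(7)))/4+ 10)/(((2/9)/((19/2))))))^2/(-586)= -154086257634961/67207168 - 238402874775 * sqrt(7)/8400896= -2367787.55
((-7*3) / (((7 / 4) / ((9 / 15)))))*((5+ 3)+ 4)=-432 / 5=-86.40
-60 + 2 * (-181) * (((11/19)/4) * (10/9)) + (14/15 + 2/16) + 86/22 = -8520851/75240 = -113.25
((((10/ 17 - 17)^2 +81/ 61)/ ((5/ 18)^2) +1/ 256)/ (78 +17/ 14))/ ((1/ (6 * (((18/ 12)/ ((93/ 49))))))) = 81452584891797/ 387883130240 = 209.99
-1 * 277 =-277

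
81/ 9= 9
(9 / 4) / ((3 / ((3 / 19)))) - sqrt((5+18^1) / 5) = 9 / 76 - sqrt(115) / 5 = -2.03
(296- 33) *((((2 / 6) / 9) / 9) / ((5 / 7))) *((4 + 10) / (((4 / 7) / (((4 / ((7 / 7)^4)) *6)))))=360836 / 405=890.95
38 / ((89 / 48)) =1824 / 89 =20.49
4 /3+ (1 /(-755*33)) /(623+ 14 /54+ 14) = 571583293 /428687490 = 1.33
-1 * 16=-16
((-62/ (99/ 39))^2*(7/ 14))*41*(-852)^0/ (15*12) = 6658769/ 98010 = 67.94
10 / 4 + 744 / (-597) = 499 / 398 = 1.25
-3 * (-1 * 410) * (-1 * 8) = -9840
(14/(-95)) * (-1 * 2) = 28/95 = 0.29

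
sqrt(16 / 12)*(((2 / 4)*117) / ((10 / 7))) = 273*sqrt(3) / 10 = 47.28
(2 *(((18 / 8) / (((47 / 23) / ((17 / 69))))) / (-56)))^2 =2601 / 27709696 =0.00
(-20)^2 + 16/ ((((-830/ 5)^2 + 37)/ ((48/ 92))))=253855792/ 634639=400.00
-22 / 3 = -7.33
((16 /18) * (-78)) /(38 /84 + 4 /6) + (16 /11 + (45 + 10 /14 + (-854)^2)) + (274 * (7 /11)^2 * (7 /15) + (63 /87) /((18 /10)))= 4210050245259 /5772305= 729353.39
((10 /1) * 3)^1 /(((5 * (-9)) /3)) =-2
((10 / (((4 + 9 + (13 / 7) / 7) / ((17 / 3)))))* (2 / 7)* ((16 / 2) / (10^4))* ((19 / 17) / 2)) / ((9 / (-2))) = -133 / 1096875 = -0.00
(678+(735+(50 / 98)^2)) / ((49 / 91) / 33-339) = -727849551 / 174581512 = -4.17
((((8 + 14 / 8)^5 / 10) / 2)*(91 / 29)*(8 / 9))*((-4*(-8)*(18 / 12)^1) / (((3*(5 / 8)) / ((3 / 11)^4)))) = 73893618981 / 42458900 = 1740.36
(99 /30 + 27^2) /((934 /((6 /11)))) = 21969 /51370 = 0.43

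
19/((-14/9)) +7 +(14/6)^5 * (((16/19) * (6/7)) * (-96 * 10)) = -344244809/7182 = -47931.61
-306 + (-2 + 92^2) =8156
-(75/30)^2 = -25/4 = -6.25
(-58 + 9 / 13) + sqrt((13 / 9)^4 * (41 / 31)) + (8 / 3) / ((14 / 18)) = -4903 / 91 + 169 * sqrt(1271) / 2511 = -51.48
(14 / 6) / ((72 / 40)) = 35 / 27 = 1.30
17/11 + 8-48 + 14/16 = -3307/88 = -37.58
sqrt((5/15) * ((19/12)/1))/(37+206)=sqrt(19)/1458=0.00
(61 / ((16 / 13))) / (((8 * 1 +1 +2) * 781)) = 793 / 137456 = 0.01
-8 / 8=-1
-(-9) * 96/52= 16.62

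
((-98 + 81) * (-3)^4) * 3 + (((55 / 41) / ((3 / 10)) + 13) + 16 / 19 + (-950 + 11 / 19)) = -11830145 / 2337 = -5062.11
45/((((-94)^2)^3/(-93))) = -4185/689869781056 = -0.00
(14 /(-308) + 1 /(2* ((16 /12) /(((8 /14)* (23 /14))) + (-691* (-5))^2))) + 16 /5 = 142904113688 /45301015265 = 3.15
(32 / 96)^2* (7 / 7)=1 / 9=0.11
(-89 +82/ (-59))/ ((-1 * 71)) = 5333/ 4189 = 1.27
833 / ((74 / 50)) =20825 / 37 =562.84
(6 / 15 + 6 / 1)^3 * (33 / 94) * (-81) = -43794432 / 5875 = -7454.37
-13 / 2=-6.50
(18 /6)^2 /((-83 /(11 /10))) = -99 /830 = -0.12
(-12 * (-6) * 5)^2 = 129600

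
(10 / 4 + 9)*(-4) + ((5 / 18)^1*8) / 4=-409 / 9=-45.44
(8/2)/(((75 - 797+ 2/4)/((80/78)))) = -320/56277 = -0.01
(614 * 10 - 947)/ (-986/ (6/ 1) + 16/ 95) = -1480005/ 46787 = -31.63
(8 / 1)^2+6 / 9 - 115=-151 / 3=-50.33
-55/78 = -0.71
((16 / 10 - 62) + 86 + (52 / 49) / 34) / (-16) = -53377 / 33320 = -1.60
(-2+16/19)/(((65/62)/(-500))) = 136400/247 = 552.23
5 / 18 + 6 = 113 / 18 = 6.28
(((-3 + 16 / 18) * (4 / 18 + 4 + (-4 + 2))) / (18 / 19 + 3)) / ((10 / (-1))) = 722 / 6075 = 0.12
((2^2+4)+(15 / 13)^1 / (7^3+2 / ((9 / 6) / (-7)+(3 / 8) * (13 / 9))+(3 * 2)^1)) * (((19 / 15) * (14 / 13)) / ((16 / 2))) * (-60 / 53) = -270262517 / 174939167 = -1.54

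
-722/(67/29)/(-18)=10469/603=17.36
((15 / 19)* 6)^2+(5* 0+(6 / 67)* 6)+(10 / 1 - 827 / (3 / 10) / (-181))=48.21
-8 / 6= -4 / 3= -1.33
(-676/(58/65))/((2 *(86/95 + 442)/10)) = -5217875/610102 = -8.55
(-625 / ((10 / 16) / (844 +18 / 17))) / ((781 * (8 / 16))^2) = -5224000 / 942667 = -5.54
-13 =-13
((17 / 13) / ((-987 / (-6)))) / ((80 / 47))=17 / 3640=0.00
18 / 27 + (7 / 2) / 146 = 605 / 876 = 0.69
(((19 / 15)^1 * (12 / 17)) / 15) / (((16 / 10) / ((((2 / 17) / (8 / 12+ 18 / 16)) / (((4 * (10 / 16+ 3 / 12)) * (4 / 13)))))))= 988 / 434945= 0.00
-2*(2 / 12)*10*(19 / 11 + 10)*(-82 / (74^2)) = 8815 / 15059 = 0.59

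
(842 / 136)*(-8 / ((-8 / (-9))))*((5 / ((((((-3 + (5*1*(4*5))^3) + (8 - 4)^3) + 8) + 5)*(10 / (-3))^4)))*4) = -102303 / 11334172000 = -0.00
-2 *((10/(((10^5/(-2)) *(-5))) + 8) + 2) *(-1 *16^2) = 16000064/3125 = 5120.02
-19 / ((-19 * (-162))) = -1 / 162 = -0.01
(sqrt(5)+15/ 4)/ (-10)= -3/ 8 - sqrt(5)/ 10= -0.60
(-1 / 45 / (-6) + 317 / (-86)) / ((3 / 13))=-15.96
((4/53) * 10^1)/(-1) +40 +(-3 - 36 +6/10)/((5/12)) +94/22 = -708957/14575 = -48.64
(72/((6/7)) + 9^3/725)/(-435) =-20543/105125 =-0.20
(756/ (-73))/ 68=-189/ 1241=-0.15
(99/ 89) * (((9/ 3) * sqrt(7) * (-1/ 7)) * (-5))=6.31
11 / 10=1.10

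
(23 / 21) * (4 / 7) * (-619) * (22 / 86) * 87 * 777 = -6699241.63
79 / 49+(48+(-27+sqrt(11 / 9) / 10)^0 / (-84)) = 29165 / 588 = 49.60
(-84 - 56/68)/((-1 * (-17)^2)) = 1442/4913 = 0.29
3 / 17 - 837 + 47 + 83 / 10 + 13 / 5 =-132417 / 170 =-778.92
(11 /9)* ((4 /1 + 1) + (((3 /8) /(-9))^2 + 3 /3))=7.34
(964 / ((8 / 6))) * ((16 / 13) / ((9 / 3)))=3856 / 13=296.62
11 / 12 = 0.92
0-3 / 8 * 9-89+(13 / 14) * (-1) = -5225 / 56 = -93.30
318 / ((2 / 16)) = 2544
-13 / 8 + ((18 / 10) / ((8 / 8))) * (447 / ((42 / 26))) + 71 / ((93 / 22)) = 13365197 / 26040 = 513.26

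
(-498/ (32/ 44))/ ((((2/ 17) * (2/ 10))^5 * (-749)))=12153088509375/ 95872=126763690.23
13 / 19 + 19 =374 / 19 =19.68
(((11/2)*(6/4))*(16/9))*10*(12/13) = 1760/13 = 135.38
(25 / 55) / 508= 5 / 5588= 0.00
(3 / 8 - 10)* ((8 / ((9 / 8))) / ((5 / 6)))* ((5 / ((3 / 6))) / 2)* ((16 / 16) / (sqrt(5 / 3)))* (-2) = 2464* sqrt(15) / 15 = 636.20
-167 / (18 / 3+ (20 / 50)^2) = -27.11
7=7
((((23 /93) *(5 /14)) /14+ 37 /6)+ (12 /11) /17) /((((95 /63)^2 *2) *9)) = 63780489 /418543400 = 0.15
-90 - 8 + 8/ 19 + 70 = -524/ 19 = -27.58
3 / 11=0.27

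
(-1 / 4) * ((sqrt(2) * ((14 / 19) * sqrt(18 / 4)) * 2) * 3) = -63 / 19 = -3.32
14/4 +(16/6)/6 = 71/18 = 3.94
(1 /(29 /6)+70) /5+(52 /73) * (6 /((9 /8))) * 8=1411004 /31755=44.43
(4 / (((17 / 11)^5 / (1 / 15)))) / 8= 161051 / 42595710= 0.00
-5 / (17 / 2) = -10 / 17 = -0.59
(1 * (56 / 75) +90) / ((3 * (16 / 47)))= 159941 / 1800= 88.86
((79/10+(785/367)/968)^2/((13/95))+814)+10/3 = 1273.66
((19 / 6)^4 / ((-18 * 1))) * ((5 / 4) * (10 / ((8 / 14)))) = -122.20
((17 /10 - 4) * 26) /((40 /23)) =-6877 /200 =-34.38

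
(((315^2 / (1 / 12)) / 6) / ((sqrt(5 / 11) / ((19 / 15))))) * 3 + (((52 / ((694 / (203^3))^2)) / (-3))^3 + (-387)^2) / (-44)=150822 * sqrt(55) + 376468586748048331265463418697686482941773553 / 1036963079209289826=363049171466273422972085200.00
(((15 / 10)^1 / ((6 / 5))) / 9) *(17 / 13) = 85 / 468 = 0.18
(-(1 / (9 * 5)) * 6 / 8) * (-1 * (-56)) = -14 / 15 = -0.93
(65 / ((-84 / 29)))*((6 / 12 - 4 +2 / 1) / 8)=1885 / 448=4.21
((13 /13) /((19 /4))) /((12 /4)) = 4 /57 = 0.07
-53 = -53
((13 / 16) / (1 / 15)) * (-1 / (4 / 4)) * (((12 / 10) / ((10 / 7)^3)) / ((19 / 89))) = -3571659 / 152000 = -23.50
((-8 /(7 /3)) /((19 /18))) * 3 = -1296 /133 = -9.74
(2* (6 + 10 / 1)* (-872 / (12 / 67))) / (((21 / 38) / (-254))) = 4511267584 / 63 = 71607421.97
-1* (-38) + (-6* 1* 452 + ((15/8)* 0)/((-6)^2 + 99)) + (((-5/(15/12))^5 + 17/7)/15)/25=-7026401/2625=-2676.72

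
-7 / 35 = -1 / 5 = -0.20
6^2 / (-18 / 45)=-90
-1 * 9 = -9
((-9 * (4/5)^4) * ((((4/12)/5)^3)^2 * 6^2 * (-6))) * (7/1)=14336/29296875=0.00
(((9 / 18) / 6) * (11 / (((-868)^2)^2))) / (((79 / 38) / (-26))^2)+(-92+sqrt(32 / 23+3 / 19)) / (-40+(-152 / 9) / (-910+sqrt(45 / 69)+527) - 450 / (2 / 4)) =-32108939721 * sqrt(295849) / 13189091513685248 - 9 * sqrt(192945) / 30180987445504+3933 * sqrt(345) / 7545246861376+78213569686410950891065 / 799101156194791288732824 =0.10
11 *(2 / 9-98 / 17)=-9328 / 153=-60.97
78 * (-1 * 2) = -156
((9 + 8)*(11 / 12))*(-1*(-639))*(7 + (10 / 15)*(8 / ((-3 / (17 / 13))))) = 7262519 / 156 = 46554.61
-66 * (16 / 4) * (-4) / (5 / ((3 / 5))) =3168 / 25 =126.72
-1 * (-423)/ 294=141/ 98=1.44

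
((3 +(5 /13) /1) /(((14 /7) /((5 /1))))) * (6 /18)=110 /39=2.82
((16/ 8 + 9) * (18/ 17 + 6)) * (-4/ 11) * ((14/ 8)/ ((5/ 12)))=-2016/ 17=-118.59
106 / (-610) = -53 / 305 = -0.17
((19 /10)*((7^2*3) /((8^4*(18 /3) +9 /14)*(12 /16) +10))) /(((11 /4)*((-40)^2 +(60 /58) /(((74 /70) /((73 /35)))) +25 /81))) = 27187777008 /7910649060967675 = 0.00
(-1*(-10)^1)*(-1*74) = -740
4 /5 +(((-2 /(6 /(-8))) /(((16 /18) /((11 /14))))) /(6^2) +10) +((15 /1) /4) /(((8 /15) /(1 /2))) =96641 /6720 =14.38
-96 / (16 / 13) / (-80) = 0.98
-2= -2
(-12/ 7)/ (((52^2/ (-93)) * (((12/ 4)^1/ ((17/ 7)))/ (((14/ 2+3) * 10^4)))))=39525000/ 8281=4772.97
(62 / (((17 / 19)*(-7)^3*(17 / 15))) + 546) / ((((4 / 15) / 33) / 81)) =542341729710 / 99127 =5471180.70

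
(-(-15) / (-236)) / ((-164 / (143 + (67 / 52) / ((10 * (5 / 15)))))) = 0.06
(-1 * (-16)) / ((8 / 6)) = 12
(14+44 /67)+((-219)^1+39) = -11078 /67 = -165.34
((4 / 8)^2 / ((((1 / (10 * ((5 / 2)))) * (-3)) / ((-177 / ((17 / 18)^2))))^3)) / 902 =13643352642375000 / 10886043619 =1253288.44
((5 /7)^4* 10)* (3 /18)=0.43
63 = 63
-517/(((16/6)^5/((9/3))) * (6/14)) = -879417/32768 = -26.84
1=1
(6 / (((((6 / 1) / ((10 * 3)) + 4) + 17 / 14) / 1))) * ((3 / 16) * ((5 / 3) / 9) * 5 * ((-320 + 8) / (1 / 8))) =-182000 / 379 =-480.21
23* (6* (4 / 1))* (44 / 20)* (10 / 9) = 4048 / 3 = 1349.33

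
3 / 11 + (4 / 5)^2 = 251 / 275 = 0.91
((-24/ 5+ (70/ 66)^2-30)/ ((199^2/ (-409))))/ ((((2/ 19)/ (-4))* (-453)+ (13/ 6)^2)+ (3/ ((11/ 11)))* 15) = 5699593324/ 1009735407725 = 0.01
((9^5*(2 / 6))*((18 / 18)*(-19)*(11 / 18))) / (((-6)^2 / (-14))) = 355509 / 4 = 88877.25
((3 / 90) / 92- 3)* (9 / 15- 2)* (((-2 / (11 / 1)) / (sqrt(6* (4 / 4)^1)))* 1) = -57953* sqrt(6) / 455400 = -0.31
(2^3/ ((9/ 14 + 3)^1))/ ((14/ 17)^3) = 578/ 147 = 3.93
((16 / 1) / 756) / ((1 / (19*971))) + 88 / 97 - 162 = 4204898 / 18333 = 229.36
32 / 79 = 0.41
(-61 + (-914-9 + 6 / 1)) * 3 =-2934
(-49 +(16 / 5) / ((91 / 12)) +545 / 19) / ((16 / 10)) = -85991 / 6916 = -12.43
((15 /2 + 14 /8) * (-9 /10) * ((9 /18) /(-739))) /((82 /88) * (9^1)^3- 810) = -407 /9444420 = -0.00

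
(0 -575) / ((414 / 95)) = -2375 / 18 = -131.94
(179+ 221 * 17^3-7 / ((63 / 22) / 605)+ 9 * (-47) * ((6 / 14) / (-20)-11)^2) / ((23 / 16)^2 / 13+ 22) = 37905330248656 / 813038625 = 46621.81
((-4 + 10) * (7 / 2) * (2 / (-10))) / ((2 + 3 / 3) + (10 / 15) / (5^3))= -225 / 161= -1.40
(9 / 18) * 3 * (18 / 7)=27 / 7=3.86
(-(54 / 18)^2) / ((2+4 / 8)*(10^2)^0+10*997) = -0.00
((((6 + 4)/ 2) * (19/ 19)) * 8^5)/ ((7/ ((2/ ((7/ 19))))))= 127059.59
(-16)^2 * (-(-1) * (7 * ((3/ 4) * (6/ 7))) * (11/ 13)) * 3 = 38016/ 13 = 2924.31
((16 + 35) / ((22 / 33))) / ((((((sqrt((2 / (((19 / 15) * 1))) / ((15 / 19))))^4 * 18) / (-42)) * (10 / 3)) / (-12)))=3213 / 20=160.65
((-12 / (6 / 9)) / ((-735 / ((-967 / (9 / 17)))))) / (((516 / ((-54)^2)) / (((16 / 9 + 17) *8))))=-400059504 / 10535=-37974.32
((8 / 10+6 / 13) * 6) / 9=164 / 195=0.84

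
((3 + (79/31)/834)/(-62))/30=-77641/48088440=-0.00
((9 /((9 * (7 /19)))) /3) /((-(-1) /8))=152 /21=7.24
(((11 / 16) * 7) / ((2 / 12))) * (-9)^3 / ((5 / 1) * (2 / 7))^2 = -8251551 / 800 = -10314.44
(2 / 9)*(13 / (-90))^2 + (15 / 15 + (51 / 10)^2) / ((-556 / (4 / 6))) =-562379 / 20266200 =-0.03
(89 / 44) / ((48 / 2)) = 89 / 1056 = 0.08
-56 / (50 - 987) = 56 / 937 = 0.06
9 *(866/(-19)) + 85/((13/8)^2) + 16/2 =-1188138/3211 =-370.02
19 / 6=3.17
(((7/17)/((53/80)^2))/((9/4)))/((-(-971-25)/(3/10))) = 4480/35671491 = 0.00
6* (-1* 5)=-30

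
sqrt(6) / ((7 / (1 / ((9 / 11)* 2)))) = 11* sqrt(6) / 126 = 0.21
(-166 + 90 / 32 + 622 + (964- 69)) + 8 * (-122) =6045 / 16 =377.81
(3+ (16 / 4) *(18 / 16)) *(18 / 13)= 135 / 13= 10.38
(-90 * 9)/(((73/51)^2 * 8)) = -1053405/21316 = -49.42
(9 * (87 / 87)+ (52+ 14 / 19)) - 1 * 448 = -7339 / 19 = -386.26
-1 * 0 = 0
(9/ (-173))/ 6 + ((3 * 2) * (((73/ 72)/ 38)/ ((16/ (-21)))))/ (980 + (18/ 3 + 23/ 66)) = -121657875/ 13694746432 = -0.01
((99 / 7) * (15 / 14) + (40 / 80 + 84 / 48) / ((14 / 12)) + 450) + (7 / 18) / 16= 6591799 / 14112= 467.11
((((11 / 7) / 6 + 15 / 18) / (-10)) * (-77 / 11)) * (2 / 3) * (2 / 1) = 46 / 45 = 1.02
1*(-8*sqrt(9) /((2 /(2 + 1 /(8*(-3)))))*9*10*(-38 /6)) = 13395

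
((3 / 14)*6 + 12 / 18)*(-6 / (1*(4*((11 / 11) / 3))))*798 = -7011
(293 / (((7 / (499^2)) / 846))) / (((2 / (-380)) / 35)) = -58635776384100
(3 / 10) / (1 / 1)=3 / 10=0.30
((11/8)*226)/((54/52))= 16159/54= 299.24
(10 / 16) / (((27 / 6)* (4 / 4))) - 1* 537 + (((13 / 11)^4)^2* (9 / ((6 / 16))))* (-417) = -298040904100735 / 7716919716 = -38621.74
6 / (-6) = -1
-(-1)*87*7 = 609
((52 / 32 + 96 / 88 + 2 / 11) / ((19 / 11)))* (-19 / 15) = -17 / 8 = -2.12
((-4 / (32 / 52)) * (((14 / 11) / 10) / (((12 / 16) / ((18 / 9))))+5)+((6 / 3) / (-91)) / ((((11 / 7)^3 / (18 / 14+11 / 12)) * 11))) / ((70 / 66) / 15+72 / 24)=-297266601 / 26300560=-11.30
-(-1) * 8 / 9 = 8 / 9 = 0.89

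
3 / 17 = 0.18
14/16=7/8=0.88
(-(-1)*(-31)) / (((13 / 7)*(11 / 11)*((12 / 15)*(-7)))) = 155 / 52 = 2.98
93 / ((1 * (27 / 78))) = 806 / 3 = 268.67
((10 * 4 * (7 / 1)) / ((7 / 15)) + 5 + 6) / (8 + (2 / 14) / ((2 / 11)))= 8554 / 123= 69.54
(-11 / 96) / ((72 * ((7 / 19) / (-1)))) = 209 / 48384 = 0.00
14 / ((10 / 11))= 77 / 5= 15.40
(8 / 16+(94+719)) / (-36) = -1627 / 72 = -22.60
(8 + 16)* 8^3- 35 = 12253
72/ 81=8/ 9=0.89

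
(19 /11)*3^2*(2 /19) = 18 /11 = 1.64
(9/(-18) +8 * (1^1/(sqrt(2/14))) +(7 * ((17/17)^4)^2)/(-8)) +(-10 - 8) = -155/8 +8 * sqrt(7) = 1.79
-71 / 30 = -2.37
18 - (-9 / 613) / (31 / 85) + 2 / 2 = 361822 / 19003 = 19.04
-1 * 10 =-10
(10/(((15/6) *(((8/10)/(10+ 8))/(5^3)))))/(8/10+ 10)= 3125/3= 1041.67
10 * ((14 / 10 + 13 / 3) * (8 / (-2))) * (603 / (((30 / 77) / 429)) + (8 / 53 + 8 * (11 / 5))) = -40352341736 / 265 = -152272987.68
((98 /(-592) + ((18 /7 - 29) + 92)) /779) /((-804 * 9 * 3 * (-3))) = 135521 /105115866912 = 0.00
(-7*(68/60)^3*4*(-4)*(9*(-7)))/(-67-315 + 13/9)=26.99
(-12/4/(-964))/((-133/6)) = -9/64106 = -0.00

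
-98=-98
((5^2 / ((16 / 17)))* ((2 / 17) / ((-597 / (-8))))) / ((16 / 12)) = 25 / 796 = 0.03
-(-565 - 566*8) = 5093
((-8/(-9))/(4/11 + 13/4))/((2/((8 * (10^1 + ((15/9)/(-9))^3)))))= 276960640/28166373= 9.83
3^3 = 27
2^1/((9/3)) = 2/3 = 0.67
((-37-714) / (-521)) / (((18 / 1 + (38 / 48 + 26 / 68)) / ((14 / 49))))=612816 / 28530481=0.02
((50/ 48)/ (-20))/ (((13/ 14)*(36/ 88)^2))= -4235/ 12636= -0.34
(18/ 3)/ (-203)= -6/ 203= -0.03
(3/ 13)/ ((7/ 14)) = 6/ 13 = 0.46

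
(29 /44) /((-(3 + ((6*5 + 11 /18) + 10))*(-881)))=261 /15214870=0.00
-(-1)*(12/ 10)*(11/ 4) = 33/ 10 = 3.30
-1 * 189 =-189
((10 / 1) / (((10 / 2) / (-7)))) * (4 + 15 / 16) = -69.12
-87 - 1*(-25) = -62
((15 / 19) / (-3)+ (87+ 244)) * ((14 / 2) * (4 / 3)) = 175952 / 57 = 3086.88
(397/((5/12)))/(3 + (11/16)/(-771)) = 58768704/184985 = 317.69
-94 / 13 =-7.23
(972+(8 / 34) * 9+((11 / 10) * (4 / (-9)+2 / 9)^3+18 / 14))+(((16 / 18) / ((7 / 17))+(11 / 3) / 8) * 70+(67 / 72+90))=4335871507 / 3470040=1249.52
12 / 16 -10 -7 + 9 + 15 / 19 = -491 / 76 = -6.46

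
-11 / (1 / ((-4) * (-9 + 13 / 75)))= -29128 / 75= -388.37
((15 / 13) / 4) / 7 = 0.04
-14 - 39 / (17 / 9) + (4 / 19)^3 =-4038863 / 116603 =-34.64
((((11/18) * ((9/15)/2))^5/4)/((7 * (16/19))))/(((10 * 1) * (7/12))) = 3059969/2032128000000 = 0.00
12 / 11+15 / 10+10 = 277 / 22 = 12.59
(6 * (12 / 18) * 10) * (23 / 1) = 920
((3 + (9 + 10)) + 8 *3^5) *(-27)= -53082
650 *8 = 5200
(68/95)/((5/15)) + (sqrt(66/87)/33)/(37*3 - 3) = sqrt(638)/103356 + 204/95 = 2.15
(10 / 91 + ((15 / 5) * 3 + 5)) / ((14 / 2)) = 1284 / 637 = 2.02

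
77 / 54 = 1.43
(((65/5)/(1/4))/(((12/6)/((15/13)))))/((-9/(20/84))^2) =250/11907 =0.02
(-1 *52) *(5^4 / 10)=-3250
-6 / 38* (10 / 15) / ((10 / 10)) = -2 / 19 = -0.11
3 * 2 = 6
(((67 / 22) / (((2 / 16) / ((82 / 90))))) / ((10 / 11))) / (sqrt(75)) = 5494 * sqrt(3) / 3375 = 2.82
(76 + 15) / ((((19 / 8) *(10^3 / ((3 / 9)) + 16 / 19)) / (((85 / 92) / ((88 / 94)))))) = 0.01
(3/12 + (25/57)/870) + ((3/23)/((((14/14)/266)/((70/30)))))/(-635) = 0.12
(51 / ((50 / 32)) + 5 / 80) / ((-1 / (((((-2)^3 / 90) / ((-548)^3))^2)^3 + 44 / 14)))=-11588542394405056232327733071322138074320999385660915712091567 / 112751731186572327145261526432167357958797973048524800000000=-102.78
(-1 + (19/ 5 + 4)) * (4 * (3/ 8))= 51/ 5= 10.20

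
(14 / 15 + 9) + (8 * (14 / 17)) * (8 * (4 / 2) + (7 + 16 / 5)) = 46549 / 255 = 182.55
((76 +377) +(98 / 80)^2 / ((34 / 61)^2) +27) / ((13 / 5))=896742121 / 4808960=186.47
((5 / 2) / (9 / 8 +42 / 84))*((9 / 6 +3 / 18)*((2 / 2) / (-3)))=-100 / 117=-0.85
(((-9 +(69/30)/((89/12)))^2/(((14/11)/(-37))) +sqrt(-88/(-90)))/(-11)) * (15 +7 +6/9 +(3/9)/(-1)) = 12356731677/2772350 - 134 * sqrt(55)/495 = 4455.13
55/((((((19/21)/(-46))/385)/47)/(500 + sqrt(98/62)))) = -480693675000/19 - 6729711450*sqrt(31)/589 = -25363282466.19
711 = 711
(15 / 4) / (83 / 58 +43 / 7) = 203 / 410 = 0.50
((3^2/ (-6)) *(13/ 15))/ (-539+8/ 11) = 143/ 59210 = 0.00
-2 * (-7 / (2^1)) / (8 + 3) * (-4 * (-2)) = 5.09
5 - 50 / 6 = -10 / 3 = -3.33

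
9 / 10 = 0.90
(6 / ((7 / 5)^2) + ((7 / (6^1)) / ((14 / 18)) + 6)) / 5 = 207 / 98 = 2.11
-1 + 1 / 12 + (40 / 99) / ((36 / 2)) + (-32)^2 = 3646349 / 3564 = 1023.11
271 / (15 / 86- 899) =-23306 / 77299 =-0.30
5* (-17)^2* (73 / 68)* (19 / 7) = 4210.54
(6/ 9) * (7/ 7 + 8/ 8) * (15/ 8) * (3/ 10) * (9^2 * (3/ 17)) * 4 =729/ 17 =42.88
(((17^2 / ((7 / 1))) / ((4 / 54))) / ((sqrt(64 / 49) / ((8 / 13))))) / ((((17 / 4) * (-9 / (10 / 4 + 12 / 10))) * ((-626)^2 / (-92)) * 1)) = 43401 / 6367985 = 0.01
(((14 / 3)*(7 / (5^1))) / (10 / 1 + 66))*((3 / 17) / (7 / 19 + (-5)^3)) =-49 / 402560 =-0.00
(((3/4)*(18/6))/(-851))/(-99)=1/37444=0.00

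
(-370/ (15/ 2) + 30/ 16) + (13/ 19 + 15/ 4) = -19619/ 456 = -43.02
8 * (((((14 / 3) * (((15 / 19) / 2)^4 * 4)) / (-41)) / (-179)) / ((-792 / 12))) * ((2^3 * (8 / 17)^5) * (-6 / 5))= 24772608000 / 14937866834966713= 0.00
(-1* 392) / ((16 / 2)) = -49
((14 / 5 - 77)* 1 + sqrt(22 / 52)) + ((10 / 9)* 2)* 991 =sqrt(286) / 26 + 95761 / 45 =2128.67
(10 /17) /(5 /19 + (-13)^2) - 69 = -1886089 /27336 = -69.00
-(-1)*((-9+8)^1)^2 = 1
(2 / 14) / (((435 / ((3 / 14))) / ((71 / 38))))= 71 / 539980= 0.00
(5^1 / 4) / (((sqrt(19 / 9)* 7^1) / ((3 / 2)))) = 45* sqrt(19) / 1064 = 0.18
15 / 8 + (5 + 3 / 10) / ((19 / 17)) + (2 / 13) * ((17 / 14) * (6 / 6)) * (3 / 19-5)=395079 / 69160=5.71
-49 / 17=-2.88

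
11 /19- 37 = -692 /19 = -36.42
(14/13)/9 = 14/117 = 0.12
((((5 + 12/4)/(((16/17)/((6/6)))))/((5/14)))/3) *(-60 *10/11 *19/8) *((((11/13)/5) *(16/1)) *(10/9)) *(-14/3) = 5064640/351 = 14429.17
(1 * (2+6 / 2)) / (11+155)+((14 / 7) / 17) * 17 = 337 / 166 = 2.03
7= 7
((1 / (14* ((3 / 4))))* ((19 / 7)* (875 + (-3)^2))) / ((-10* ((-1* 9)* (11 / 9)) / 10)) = 33592 / 1617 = 20.77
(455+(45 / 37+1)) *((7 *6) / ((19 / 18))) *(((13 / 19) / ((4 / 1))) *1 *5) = 207825345 / 13357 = 15559.28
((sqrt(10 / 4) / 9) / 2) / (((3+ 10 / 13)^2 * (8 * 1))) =169 * sqrt(10) / 691488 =0.00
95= 95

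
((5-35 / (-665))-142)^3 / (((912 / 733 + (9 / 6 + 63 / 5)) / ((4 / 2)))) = -258259227109280 / 771452307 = -334770.18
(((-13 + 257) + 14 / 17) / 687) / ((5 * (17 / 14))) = 58268 / 992715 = 0.06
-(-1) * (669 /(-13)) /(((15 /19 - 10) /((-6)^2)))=201.14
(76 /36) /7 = 19 /63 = 0.30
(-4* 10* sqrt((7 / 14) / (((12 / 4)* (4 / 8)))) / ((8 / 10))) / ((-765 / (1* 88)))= 880* sqrt(3) / 459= 3.32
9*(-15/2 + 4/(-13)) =-1827/26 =-70.27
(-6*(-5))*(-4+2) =-60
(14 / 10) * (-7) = -49 / 5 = -9.80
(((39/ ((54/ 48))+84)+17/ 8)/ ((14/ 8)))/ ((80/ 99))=95667/ 1120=85.42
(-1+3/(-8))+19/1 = 141/8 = 17.62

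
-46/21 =-2.19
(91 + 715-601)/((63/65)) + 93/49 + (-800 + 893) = 135125/441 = 306.41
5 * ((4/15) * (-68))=-272/3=-90.67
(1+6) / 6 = 7 / 6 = 1.17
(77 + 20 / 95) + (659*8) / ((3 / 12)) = 402139 / 19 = 21165.21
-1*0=0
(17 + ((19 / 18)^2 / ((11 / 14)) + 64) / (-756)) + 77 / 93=740934287 / 41762952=17.74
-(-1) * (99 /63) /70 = 11 /490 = 0.02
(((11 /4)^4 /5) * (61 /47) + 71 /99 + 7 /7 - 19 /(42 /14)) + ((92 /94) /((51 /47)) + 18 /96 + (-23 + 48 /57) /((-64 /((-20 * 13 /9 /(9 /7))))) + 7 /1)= 182477470333 /17313626880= 10.54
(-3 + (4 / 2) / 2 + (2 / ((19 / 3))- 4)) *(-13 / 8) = 9.24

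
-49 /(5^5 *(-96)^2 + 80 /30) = -147 /86400008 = -0.00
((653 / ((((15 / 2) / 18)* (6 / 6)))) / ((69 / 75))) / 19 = 39180 / 437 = 89.66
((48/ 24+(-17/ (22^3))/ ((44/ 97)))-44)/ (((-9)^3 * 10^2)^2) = -19679153/ 2489864857920000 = -0.00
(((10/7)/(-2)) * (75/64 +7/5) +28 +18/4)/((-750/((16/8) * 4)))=-4579/14000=-0.33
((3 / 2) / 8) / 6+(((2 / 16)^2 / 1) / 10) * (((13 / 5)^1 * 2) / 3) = 163 / 4800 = 0.03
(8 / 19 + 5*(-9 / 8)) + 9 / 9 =-639 / 152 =-4.20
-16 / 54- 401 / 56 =-11275 / 1512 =-7.46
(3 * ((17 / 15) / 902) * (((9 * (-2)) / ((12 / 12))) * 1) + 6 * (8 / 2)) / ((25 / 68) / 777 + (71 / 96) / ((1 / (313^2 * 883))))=7603734432 / 20327393966890835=0.00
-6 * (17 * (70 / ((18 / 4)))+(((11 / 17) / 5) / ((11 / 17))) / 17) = -404618 / 255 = -1586.74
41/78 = 0.53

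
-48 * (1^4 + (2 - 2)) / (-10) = 24 / 5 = 4.80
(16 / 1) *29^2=13456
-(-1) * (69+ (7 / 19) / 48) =62935 / 912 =69.01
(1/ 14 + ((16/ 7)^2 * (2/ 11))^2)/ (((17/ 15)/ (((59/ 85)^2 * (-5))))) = -5908555413/ 2854659346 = -2.07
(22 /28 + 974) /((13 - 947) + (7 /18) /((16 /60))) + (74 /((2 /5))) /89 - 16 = -208685409 /13943363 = -14.97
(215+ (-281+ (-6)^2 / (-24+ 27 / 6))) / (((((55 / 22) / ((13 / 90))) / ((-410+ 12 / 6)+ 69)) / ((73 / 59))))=2425206 / 1475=1644.21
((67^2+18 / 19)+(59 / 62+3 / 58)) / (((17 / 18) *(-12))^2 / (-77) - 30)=-53159980797 / 374859626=-141.81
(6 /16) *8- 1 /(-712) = 2137 /712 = 3.00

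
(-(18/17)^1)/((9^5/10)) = -20/111537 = -0.00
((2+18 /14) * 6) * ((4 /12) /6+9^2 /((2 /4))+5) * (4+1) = 345805 /21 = 16466.90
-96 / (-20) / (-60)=-2 / 25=-0.08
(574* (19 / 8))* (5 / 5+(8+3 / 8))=408975 / 32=12780.47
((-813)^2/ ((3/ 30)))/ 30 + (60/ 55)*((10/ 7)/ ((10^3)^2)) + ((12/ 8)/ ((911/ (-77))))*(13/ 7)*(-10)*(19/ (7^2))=2704635766819131/ 12275725000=220323.91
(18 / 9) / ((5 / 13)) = 26 / 5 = 5.20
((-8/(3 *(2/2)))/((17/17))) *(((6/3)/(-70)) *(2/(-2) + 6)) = 8/21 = 0.38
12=12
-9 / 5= -1.80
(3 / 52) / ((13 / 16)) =12 / 169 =0.07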